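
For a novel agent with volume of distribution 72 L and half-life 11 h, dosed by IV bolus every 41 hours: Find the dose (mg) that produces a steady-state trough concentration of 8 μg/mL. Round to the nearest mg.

τ/t½ = 41/11 ≈ 3.7273, so f = (1/2)^(41/11) ≈ 0.075506.
Cmin,ss = (D/Vd)·f/(1−f), so D = Cmin,ss·Vd·(1−f)/f.
D = 8 × 72 × (1−f)/f ≈ 8 × 72 × 12.24398 ≈ 7052.53 mg.

7053 mg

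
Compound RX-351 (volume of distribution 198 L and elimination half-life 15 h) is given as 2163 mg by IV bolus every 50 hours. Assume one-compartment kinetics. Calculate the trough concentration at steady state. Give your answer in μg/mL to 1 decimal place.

Over one 50-h interval, 50/15 ≈ 3.3333 half-lives elapse, leaving f ≈ 0.0992 of each dose.
Single-dose peak C₀ = D/Vd = 2163/198 ≈ 10.924 μg/mL.
Steady-state trough Cmin,ss = C₀·f/(1−f) ≈ 10.924 × 0.0992/0.9008 ≈ 1.203 μg/mL.

1.2 μg/mL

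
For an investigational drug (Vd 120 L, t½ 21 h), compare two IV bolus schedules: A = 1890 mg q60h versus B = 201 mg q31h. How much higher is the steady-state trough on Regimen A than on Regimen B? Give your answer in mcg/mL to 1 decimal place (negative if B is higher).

Regimen A: f = (1/2)^(60/21) ≈ 0.1380; Cmin,ss = (1890/120)·f/(1−f) ≈ 2.521 mcg/mL.
Regimen B: f = (1/2)^(31/21) ≈ 0.3594; Cmin,ss = (201/120)·f/(1−f) ≈ 0.940 mcg/mL.
Difference ≈ 2.521 − 0.940 ≈ 1.581 mcg/mL.

1.6 mcg/mL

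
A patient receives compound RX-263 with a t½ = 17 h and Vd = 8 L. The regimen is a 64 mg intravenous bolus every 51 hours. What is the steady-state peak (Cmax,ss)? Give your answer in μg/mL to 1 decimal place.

9.1 μg/mL

The dosing interval is 3 half-lives, so f = 2^(−3) = 0.125.
At steady state, R = 1/(1 − 0.125) = 8/7.
Single-dose peak C₀ = D/Vd = 64/8 = 8 μg/mL.
Steady-state peak Cmax,ss = C₀·R = 8 × 8/7 ≈ 9.143 μg/mL.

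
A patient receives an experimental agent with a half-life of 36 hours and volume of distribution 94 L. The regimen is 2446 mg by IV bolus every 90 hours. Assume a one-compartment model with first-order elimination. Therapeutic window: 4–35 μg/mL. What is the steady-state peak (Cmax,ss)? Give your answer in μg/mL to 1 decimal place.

31.6 μg/mL

k = ln2/t½ = ln2/36 ≈ 0.019254 h⁻¹; fraction remaining f = e^(−kτ) = e^(−0.019254×90) ≈ 0.1768.
Accumulation ratio R = 1/(1 − f) ≈ 1/0.8232 ≈ 1.2148.
Each bolus raises the concentration by D/Vd = 2446/94 ≈ 26.021 μg/mL.
Steady-state peak Cmax,ss = C₀·R ≈ 26.021 × 1.2148 ≈ 31.610 μg/mL.
Peak 31.6 μg/mL vs MTC 35 μg/mL: below toxic threshold.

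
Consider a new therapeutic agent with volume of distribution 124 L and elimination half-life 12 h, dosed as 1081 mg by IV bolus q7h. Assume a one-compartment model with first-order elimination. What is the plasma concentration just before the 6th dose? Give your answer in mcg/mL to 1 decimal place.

15.2 mcg/mL

f = (1/2)^(τ/t½) = (1/2)^(7/12) ≈ 0.6674.
C₀ = D/Vd = 1081/124 ≈ 8.718 mcg/mL.
Before the 6th dose, 5 doses have been given. Superposition: Cmin = C₀·(f + f² + … + f^5).
≈ 8.718 × (0.6674 + 0.4454 + 0.2973 + 0.1984 + 0.1324) ≈ 8.718 × 1.7409 ≈ 15.177 mcg/mL.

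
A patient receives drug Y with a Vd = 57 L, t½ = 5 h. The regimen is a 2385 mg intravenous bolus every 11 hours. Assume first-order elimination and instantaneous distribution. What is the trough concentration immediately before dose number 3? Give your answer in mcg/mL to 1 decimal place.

11.1 mcg/mL

f = (1/2)^(τ/t½) = (1/2)^(11/5) ≈ 0.2176.
C₀ = D/Vd = 2385/57 ≈ 41.842 mcg/mL.
Before the 3rd dose, 2 doses have been given. Superposition: Cmin = C₀·(f + f²).
≈ 41.842 × (0.2176 + 0.0473) ≈ 41.842 × 0.2649 ≈ 11.084 mcg/mL.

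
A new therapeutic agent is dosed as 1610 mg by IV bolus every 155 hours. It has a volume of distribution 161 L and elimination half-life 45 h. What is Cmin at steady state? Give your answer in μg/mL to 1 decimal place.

1.0 μg/mL

Over one 155-h interval, 155/45 ≈ 3.4444 half-lives elapse, leaving f ≈ 0.0919 of each dose.
Accumulation ratio R = 1/(1 − f) ≈ 1/0.9081 ≈ 1.1012.
Single-dose peak C₀ = D/Vd = 1610/161 ≈ 10.000 μg/mL.
Cmax,ss = C₀/(1 − f) ≈ 10.000/0.9081 ≈ 11.012 μg/mL.
Steady-state trough Cmin,ss = Cmax,ss·f ≈ 11.012 × 0.0919 ≈ 1.012 μg/mL.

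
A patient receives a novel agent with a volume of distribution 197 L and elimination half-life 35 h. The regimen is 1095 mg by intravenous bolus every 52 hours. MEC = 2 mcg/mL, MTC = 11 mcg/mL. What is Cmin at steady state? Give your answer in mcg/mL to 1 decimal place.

3.1 mcg/mL

Over one 52-h interval, 52/35 ≈ 1.4857 half-lives elapse, leaving f ≈ 0.3571 of each dose.
Each bolus raises the concentration by D/Vd = 1095/197 ≈ 5.558 mcg/mL.
Steady-state trough Cmin,ss = C₀·f/(1−f) ≈ 5.558 × 0.3571/0.6429 ≈ 3.087 mcg/mL.
Trough 3.1 mcg/mL vs MEC 2 mcg/mL: adequate.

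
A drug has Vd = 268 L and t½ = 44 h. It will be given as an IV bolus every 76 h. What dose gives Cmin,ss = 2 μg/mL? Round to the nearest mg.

τ/t½ = 76/44 ≈ 1.7273, so f = (1/2)^(76/44) ≈ 0.302022.
Cmin,ss = (D/Vd)·f/(1−f), so D = Cmin,ss·Vd·(1−f)/f.
D = 2 × 268 × (1−f)/f ≈ 2 × 268 × 2.31102 ≈ 1238.71 mg.

1239 mg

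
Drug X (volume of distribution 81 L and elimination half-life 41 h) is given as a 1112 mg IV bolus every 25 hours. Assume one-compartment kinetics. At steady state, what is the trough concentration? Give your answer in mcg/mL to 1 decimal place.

26.1 mcg/mL

k = ln2/t½ = ln2/41 ≈ 0.016906 h⁻¹; fraction remaining f = e^(−kτ) = e^(−0.016906×25) ≈ 0.6553.
Single-dose peak C₀ = D/Vd = 1112/81 ≈ 13.728 mcg/mL.
Steady-state trough Cmin,ss = C₀·f/(1−f) ≈ 13.728 × 0.6553/0.3447 ≈ 26.098 mcg/mL.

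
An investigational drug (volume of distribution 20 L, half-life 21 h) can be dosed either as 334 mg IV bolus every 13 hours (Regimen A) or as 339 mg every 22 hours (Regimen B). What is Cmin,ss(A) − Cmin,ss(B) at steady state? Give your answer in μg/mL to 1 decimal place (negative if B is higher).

Regimen A: f = (1/2)^(13/21) ≈ 0.6511; Cmin,ss = (334/20)·f/(1−f) ≈ 31.165 μg/mL.
Regimen B: f = (1/2)^(22/21) ≈ 0.4838; Cmin,ss = (339/20)·f/(1−f) ≈ 15.886 μg/mL.
Difference ≈ 31.165 − 15.886 ≈ 15.279 μg/mL.

15.3 μg/mL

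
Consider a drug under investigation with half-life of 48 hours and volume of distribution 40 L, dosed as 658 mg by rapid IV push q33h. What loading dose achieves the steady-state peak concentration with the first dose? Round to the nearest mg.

1736 mg

f = (1/2)^(33/48) ≈ 0.620929; accumulation ratio R = 1/(1−f) ≈ 2.63803.
Loading dose to hit Cmax,ss on first dose: D_load = D_maint·R ≈ 658 × 2.63803 ≈ 1735.82 mg.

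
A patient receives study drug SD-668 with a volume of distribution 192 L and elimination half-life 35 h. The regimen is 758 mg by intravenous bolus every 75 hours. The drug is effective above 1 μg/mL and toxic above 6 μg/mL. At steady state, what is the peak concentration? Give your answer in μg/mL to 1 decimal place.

Over one 75-h interval, 75/35 ≈ 2.1429 half-lives elapse, leaving f ≈ 0.2264 of each dose.
Accumulation ratio R = 1/(1 − f) ≈ 1/0.7736 ≈ 1.2927.
Single-dose peak C₀ = D/Vd = 758/192 ≈ 3.948 μg/mL.
Steady-state peak Cmax,ss = C₀·R ≈ 3.948 × 1.2927 ≈ 5.104 μg/mL.
Peak 5.1 μg/mL vs MTC 6 μg/mL: below toxic threshold.

5.1 μg/mL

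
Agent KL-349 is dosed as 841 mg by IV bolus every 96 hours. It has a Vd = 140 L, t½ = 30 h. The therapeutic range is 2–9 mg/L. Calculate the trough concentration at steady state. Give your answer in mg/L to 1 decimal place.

τ/t½ = 96/30 ≈ 3.2, so fraction remaining f = (1/2)^(96/30) ≈ 0.1088.
Accumulation ratio R = 1/(1 − f) ≈ 1/0.8912 ≈ 1.1221.
Single-dose peak C₀ = D/Vd = 841/140 ≈ 6.007 mg/L.
Cmax,ss = C₀/(1 − f) ≈ 6.007/0.8912 ≈ 6.740 mg/L.
Steady-state trough Cmin,ss = Cmax,ss·f ≈ 6.740 × 0.1088 ≈ 0.733 mg/L.
Trough 0.7 mg/L vs MEC 2 mg/L: subtherapeutic.

0.7 mg/L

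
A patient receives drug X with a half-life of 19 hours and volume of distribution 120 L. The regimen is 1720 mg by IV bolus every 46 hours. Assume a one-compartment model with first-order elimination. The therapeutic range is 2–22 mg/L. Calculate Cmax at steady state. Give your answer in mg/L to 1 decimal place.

17.6 mg/L

k = ln2/t½ = ln2/19 ≈ 0.036481 h⁻¹; fraction remaining f = e^(−kτ) = e^(−0.036481×46) ≈ 0.1867.
Accumulation ratio R = 1/(1 − f) ≈ 1/0.8133 ≈ 1.2296.
Each bolus raises the concentration by D/Vd = 1720/120 ≈ 14.333 mg/L.
Cmax,ss = C₀/(1 − f) ≈ 14.333/0.8133 ≈ 17.623 mg/L.
Peak 17.6 mg/L vs MTC 22 mg/L: below toxic threshold.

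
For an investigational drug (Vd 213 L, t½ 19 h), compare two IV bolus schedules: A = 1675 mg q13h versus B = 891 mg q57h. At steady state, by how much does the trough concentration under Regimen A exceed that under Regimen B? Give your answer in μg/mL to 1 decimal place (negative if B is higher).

Regimen A: f = (1/2)^(13/19) ≈ 0.6223; Cmin,ss = (1675/213)·f/(1−f) ≈ 12.957 μg/mL.
Regimen B: f = (1/2)^(57/19) ≈ 0.1250; Cmin,ss = (891/213)·f/(1−f) ≈ 0.598 μg/mL.
Difference ≈ 12.957 − 0.598 ≈ 12.359 μg/mL.

12.4 μg/mL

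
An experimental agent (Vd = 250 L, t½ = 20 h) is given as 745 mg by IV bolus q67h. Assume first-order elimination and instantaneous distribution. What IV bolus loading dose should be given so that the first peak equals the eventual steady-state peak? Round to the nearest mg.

f = (1/2)^(67/20) ≈ 0.098073; accumulation ratio R = 1/(1−f) ≈ 1.10874.
Loading dose to hit Cmax,ss on first dose: D_load = D_maint·R ≈ 745 × 1.10874 ≈ 826.01 mg.

826 mg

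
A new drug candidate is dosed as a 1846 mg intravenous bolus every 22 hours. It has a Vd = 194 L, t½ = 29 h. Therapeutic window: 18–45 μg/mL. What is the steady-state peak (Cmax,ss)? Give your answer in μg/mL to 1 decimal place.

Over one 22-h interval, 22/29 ≈ 0.75862 half-lives elapse, leaving f ≈ 0.5911 of each dose.
At steady state, accumulation factor R = 1/(1 − e^(−kτ)) ≈ 2.4456.
Each bolus raises the concentration by D/Vd = 1846/194 ≈ 9.515 μg/mL.
Steady-state peak Cmax,ss = C₀·R ≈ 9.515 × 2.4456 ≈ 23.270 μg/mL.
Peak 23.3 μg/mL vs MTC 45 μg/mL: below toxic threshold.

23.3 μg/mL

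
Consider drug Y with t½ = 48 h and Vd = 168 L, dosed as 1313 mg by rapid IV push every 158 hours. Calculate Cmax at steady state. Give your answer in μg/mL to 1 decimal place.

Over one 158-h interval, 158/48 ≈ 3.2917 half-lives elapse, leaving f ≈ 0.1021 of each dose.
At steady state, accumulation factor R = 1/(1 − e^(−kτ)) ≈ 1.1137.
Single-dose peak C₀ = D/Vd = 1313/168 ≈ 7.815 μg/mL.
Cmax,ss = C₀/(1 − f) ≈ 7.815/0.8979 ≈ 8.704 μg/mL.

8.7 μg/mL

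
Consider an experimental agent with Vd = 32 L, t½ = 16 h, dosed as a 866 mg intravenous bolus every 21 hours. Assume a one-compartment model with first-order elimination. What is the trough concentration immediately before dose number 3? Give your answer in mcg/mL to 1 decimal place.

15.3 mcg/mL

f = (1/2)^(τ/t½) = (1/2)^(21/16) ≈ 0.4026.
C₀ = D/Vd = 866/32 ≈ 27.062 mcg/mL.
Before the 3rd dose, 2 doses have been given. Superposition: Cmin = C₀·(f + f²).
≈ 27.062 × (0.4026 + 0.1621) ≈ 27.062 × 0.5647 ≈ 15.282 mcg/mL.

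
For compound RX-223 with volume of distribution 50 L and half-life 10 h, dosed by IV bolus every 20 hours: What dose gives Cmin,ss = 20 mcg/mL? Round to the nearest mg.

τ/t½ = 20/10 ≈ 2, so f = (1/2)^(20/10) ≈ 0.250000.
Cmin,ss = (D/Vd)·f/(1−f), so D = Cmin,ss·Vd·(1−f)/f.
D = 20 × 50 × (1−f)/f ≈ 20 × 50 × 3.00000 ≈ 3000.00 mg.

3000 mg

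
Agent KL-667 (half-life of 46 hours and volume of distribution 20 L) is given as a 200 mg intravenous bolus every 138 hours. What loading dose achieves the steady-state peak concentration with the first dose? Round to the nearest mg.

229 mg

f = (1/2)^(138/46) ≈ 0.125000; accumulation ratio R = 1/(1−f) ≈ 1.14286.
Loading dose to hit Cmax,ss on first dose: D_load = D_maint·R ≈ 200 × 1.14286 ≈ 228.57 mg.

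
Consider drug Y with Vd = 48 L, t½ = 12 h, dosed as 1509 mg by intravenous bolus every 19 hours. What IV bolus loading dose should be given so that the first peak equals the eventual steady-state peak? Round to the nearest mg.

2265 mg

f = (1/2)^(19/12) ≈ 0.333710; accumulation ratio R = 1/(1−f) ≈ 1.50085.
Loading dose to hit Cmax,ss on first dose: D_load = D_maint·R ≈ 1509 × 1.50085 ≈ 2264.78 mg.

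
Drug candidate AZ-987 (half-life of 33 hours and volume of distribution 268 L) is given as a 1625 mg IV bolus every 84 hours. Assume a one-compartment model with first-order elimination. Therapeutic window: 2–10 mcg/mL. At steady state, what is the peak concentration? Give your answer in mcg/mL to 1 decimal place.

k = ln2/t½ = ln2/33 ≈ 0.021004 h⁻¹; fraction remaining f = e^(−kτ) = e^(−0.021004×84) ≈ 0.1713.
At steady state, accumulation factor R = 1/(1 − e^(−kτ)) ≈ 1.2067.
Single-dose peak C₀ = D/Vd = 1625/268 ≈ 6.063 mcg/mL.
Steady-state peak Cmax,ss = C₀·R ≈ 6.063 × 1.2067 ≈ 7.316 mcg/mL.
Peak 7.3 mcg/mL vs MTC 10 mcg/mL: below toxic threshold.

7.3 mcg/mL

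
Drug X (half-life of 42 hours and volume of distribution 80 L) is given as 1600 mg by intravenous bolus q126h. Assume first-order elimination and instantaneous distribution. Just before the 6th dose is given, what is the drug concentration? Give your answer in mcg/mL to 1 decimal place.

2.9 mcg/mL

f = (1/2)^(τ/t½) = (1/2)^(126/42) ≈ 0.1250.
C₀ = D/Vd = 1600/80 ≈ 20.000 mcg/mL.
Before the 6th dose, 5 doses have been given. Superposition: Cmin = C₀·(f + f² + … + f^5).
≈ 20.000 × (0.1250 + 0.0156 + 0.0020 + 0.0002 + 0.0000) ≈ 20.000 × 0.1428 ≈ 2.856 mcg/mL.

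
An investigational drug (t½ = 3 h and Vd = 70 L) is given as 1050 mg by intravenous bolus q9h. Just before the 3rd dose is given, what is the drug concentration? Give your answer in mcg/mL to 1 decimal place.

2.1 mcg/mL

f = (1/2)^(τ/t½) = (1/2)^(9/3) ≈ 0.1250.
C₀ = D/Vd = 1050/70 ≈ 15.000 mcg/mL.
Before the 3rd dose, 2 doses have been given. Superposition: Cmin = C₀·(f + f²).
≈ 15.000 × (0.1250 + 0.0156) ≈ 15.000 × 0.1406 ≈ 2.109 mcg/mL.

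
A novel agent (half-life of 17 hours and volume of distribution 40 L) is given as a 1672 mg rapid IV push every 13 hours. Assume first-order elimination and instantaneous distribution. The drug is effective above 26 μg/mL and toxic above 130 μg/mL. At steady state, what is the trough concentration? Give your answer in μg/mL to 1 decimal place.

k = ln2/t½ = ln2/17 ≈ 0.040773 h⁻¹; fraction remaining f = e^(−kτ) = e^(−0.040773×13) ≈ 0.5886.
At steady state, accumulation factor R = 1/(1 − e^(−kτ)) ≈ 2.4307.
Single-dose peak C₀ = D/Vd = 1672/40 ≈ 41.800 μg/mL.
Steady-state peak Cmax,ss = C₀·R ≈ 41.800 × 2.4307 ≈ 101.603 μg/mL.
Steady-state trough Cmin,ss = Cmax,ss·f ≈ 101.603 × 0.5886 ≈ 59.804 μg/mL.
Trough 59.8 μg/mL vs MEC 26 μg/mL: adequate.

59.8 μg/mL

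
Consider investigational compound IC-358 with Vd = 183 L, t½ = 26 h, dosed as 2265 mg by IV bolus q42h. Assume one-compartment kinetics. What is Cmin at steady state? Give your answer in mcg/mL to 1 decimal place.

Over one 42-h interval, 42/26 ≈ 1.6154 half-lives elapse, leaving f ≈ 0.3264 of each dose.
Each bolus raises the concentration by D/Vd = 2265/183 ≈ 12.377 mcg/mL.
Steady-state trough Cmin,ss = C₀·f/(1−f) ≈ 12.377 × 0.3264/0.6736 ≈ 5.997 mcg/mL.

6.0 mcg/mL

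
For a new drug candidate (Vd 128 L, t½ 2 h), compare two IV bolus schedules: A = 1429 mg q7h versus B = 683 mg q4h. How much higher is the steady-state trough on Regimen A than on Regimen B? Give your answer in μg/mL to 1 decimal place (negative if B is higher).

Regimen A: f = (1/2)^(7/2) ≈ 0.0884; Cmin,ss = (1429/128)·f/(1−f) ≈ 1.083 μg/mL.
Regimen B: f = (1/2)^(4/2) ≈ 0.2500; Cmin,ss = (683/128)·f/(1−f) ≈ 1.779 μg/mL.
Difference ≈ 1.083 − 1.779 ≈ -0.696 μg/mL.

-0.7 μg/mL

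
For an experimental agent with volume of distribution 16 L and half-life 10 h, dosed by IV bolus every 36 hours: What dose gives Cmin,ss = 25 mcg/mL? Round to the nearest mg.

4450 mg

τ/t½ = 36/10 ≈ 3.6, so f = (1/2)^(36/10) ≈ 0.082469.
Cmin,ss = (D/Vd)·f/(1−f), so D = Cmin,ss·Vd·(1−f)/f.
D = 25 × 16 × (1−f)/f ≈ 25 × 16 × 11.12577 ≈ 4450.31 mg.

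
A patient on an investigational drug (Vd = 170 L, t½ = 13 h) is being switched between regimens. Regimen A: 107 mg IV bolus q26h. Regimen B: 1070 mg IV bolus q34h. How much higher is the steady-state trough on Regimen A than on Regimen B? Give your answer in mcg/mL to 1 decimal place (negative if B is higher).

-1.0 mcg/mL

Regimen A: f = (1/2)^(26/13) ≈ 0.2500; Cmin,ss = (107/170)·f/(1−f) ≈ 0.210 mcg/mL.
Regimen B: f = (1/2)^(34/13) ≈ 0.1632; Cmin,ss = (1070/170)·f/(1−f) ≈ 1.228 mcg/mL.
Difference ≈ 0.210 − 1.228 ≈ -1.018 mcg/mL.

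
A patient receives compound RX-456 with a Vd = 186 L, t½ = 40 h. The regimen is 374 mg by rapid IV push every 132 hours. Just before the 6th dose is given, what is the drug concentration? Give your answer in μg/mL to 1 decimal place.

0.2 μg/mL

f = (1/2)^(τ/t½) = (1/2)^(132/40) ≈ 0.1015.
C₀ = D/Vd = 374/186 ≈ 2.011 μg/mL.
Before the 6th dose, 5 doses have been given. Superposition: Cmin = C₀·(f + f² + … + f^5).
≈ 2.011 × (0.1015 + 0.0103 + 0.0010 + 0.0001 + 0.0000) ≈ 2.011 × 0.1129 ≈ 0.227 μg/mL.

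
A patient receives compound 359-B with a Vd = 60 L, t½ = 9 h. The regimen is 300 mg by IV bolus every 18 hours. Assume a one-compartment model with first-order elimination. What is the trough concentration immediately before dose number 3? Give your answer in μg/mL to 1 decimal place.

1.6 μg/mL

f = (1/2)^(τ/t½) = (1/2)^(18/9) ≈ 0.2500.
C₀ = D/Vd = 300/60 ≈ 5.000 μg/mL.
Before the 3rd dose, 2 doses have been given. Superposition: Cmin = C₀·(f + f²).
≈ 5.000 × (0.2500 + 0.0625) ≈ 5.000 × 0.3125 ≈ 1.562 μg/mL.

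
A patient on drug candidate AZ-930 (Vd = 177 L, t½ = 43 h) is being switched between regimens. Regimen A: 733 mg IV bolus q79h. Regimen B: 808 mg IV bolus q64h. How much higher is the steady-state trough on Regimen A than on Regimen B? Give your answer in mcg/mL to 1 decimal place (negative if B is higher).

-0.9 mcg/mL

Regimen A: f = (1/2)^(79/43) ≈ 0.2799; Cmin,ss = (733/177)·f/(1−f) ≈ 1.610 mcg/mL.
Regimen B: f = (1/2)^(64/43) ≈ 0.3564; Cmin,ss = (808/177)·f/(1−f) ≈ 2.528 mcg/mL.
Difference ≈ 1.610 − 2.528 ≈ -0.918 mcg/mL.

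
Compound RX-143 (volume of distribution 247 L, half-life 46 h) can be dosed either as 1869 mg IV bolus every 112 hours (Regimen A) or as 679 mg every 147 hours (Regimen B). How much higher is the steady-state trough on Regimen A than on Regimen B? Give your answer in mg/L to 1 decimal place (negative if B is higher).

1.4 mg/L

Regimen A: f = (1/2)^(112/46) ≈ 0.1850; Cmin,ss = (1869/247)·f/(1−f) ≈ 1.718 mg/L.
Regimen B: f = (1/2)^(147/46) ≈ 0.1091; Cmin,ss = (679/247)·f/(1−f) ≈ 0.337 mg/L.
Difference ≈ 1.718 − 0.337 ≈ 1.381 mg/L.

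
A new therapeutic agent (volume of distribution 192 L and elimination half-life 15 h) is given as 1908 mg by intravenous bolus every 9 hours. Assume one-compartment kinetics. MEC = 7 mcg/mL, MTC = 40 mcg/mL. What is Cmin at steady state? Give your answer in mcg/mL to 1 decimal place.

19.3 mcg/mL

Over one 9-h interval, 9/15 ≈ 0.6 half-lives elapse, leaving f ≈ 0.6598 of each dose.
Accumulation ratio R = 1/(1 − f) ≈ 1/0.3402 ≈ 2.9394.
Single-dose peak C₀ = D/Vd = 1908/192 ≈ 9.938 mcg/mL.
Steady-state peak Cmax,ss = C₀·R ≈ 9.938 × 2.9394 ≈ 29.212 mcg/mL.
One interval later, Cmin,ss = Cmax,ss·e^(−kτ) ≈ 29.212 × 0.6598 ≈ 19.274 mcg/mL.
Trough 19.3 mcg/mL vs MEC 7 mcg/mL: adequate.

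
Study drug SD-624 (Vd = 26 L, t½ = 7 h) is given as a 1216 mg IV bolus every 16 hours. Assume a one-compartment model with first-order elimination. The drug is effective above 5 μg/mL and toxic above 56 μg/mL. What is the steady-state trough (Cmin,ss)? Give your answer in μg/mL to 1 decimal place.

12.1 μg/mL

Over one 16-h interval, 16/7 ≈ 2.2857 half-lives elapse, leaving f ≈ 0.2051 of each dose.
Each bolus raises the concentration by D/Vd = 1216/26 ≈ 46.769 μg/mL.
Steady-state trough Cmin,ss = C₀·f/(1−f) ≈ 46.769 × 0.2051/0.7949 ≈ 12.067 μg/mL.
Trough 12.1 μg/mL vs MEC 5 μg/mL: adequate.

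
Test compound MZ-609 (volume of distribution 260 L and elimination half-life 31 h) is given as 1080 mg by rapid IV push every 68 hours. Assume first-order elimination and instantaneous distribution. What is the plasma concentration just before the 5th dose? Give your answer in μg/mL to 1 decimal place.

1.2 μg/mL

f = (1/2)^(τ/t½) = (1/2)^(68/31) ≈ 0.2186.
C₀ = D/Vd = 1080/260 ≈ 4.154 μg/mL.
Before the 5th dose, 4 doses have been given. Superposition: Cmin = C₀·(f + f² + … + f^4).
≈ 4.154 × (0.2186 + 0.0478 + 0.0104 + 0.0023) ≈ 4.154 × 0.2791 ≈ 1.159 μg/mL.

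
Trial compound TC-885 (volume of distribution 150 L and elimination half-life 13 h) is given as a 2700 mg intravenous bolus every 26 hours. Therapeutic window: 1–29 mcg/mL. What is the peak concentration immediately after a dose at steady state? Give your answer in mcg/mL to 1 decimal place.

24.0 mcg/mL

The dosing interval is 2 half-lives, so f = 2^(−2) = 0.25.
At steady state, R = 1/(1 − 0.25) = 4/3.
Single-dose peak C₀ = D/Vd = 2700/150 = 18 mcg/mL.
Steady-state peak Cmax,ss = C₀·R = 18 × 4/3 ≈ 24.000 mcg/mL.
Peak 24.0 mcg/mL vs MTC 29 mcg/mL: below toxic threshold.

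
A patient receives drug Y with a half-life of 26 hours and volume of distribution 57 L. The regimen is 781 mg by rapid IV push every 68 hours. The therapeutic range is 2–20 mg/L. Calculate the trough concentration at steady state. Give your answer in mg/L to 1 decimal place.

k = ln2/t½ = ln2/26 ≈ 0.026660 h⁻¹; fraction remaining f = e^(−kτ) = e^(−0.026660×68) ≈ 0.1632.
Single-dose peak C₀ = D/Vd = 781/57 ≈ 13.702 mg/L.
Steady-state trough Cmin,ss = C₀·f/(1−f) ≈ 13.702 × 0.1632/0.8368 ≈ 2.672 mg/L.
Trough 2.7 mg/L vs MEC 2 mg/L: adequate.

2.7 mg/L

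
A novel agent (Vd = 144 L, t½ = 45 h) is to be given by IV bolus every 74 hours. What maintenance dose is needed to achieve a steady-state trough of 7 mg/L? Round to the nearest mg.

τ/t½ = 74/45 ≈ 1.6444, so f = (1/2)^(74/45) ≈ 0.319870.
Cmin,ss = (D/Vd)·f/(1−f), so D = Cmin,ss·Vd·(1−f)/f.
D = 7 × 144 × (1−f)/f ≈ 7 × 144 × 2.12627 ≈ 2143.28 mg.

2143 mg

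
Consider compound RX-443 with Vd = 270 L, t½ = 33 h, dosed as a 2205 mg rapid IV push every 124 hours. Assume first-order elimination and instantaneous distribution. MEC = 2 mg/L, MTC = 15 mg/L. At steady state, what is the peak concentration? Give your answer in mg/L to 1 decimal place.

Over one 124-h interval, 124/33 ≈ 3.7576 half-lives elapse, leaving f ≈ 0.0739 of each dose.
Accumulation ratio R = 1/(1 − f) ≈ 1/0.9261 ≈ 1.0798.
Each bolus raises the concentration by D/Vd = 2205/270 ≈ 8.167 mg/L.
Cmax,ss = C₀/(1 − f) ≈ 8.167/0.9261 ≈ 8.819 mg/L.
Peak 8.8 mg/L vs MTC 15 mg/L: below toxic threshold.

8.8 mg/L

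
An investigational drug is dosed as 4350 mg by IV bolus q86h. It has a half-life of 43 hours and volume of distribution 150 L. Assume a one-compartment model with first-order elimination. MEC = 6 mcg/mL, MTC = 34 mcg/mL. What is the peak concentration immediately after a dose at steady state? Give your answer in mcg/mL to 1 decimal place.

38.7 mcg/mL

τ = 86 h = 2 half-lives, so f = (1/2)^2 = 0.25.
At steady state, R = 1/(1 − 0.25) = 4/3.
Single-dose peak C₀ = D/Vd = 4350/150 = 29 mcg/mL.
Steady-state peak Cmax,ss = C₀·R = 29 × 4/3 ≈ 38.667 mcg/mL.
Peak 38.7 mcg/mL vs MTC 34 mcg/mL: exceeds toxic threshold.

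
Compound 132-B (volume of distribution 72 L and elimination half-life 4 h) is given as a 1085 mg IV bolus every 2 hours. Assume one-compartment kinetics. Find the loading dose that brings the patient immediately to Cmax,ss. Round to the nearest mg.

3704 mg

f = (1/2)^(2/4) ≈ 0.707107; accumulation ratio R = 1/(1−f) ≈ 3.41422.
Loading dose to hit Cmax,ss on first dose: D_load = D_maint·R ≈ 1085 × 3.41422 ≈ 3704.43 mg.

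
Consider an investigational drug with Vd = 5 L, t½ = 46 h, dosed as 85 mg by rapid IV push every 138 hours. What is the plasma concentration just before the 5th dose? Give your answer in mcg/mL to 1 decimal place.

2.4 mcg/mL

f = (1/2)^(τ/t½) = (1/2)^(138/46) ≈ 0.1250.
C₀ = D/Vd = 85/5 ≈ 17.000 mcg/mL.
Before the 5th dose, 4 doses have been given. Superposition: Cmin = C₀·(f + f² + … + f^4).
≈ 17.000 × (0.1250 + 0.0156 + 0.0020 + 0.0002) ≈ 17.000 × 0.1428 ≈ 2.428 mcg/mL.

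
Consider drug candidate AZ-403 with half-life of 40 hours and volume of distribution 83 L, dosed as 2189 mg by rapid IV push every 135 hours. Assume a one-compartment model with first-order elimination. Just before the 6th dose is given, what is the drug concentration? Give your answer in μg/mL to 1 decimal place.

f = (1/2)^(τ/t½) = (1/2)^(135/40) ≈ 0.0964.
C₀ = D/Vd = 2189/83 ≈ 26.373 μg/mL.
Before the 6th dose, 5 doses have been given. Superposition: Cmin = C₀·(f + f² + … + f^5).
≈ 26.373 × (0.0964 + 0.0093 + 0.0009 + 0.0001 + 0.0000) ≈ 26.373 × 0.1067 ≈ 2.814 μg/mL.

2.8 μg/mL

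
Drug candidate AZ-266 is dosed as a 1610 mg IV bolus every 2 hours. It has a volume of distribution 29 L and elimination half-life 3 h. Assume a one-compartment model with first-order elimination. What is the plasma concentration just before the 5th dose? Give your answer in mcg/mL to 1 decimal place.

f = (1/2)^(τ/t½) = (1/2)^(2/3) ≈ 0.6300.
C₀ = D/Vd = 1610/29 ≈ 55.517 mcg/mL.
Before the 5th dose, 4 doses have been given. Superposition: Cmin = C₀·(f + f² + … + f^4).
≈ 55.517 × (0.6300 + 0.3969 + 0.2500 + 0.1575) ≈ 55.517 × 1.4344 ≈ 79.634 mcg/mL.

79.6 mcg/mL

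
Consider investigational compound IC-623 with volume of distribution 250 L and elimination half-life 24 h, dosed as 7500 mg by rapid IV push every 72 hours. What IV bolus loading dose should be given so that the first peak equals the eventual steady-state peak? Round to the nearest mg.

8571 mg

f = (1/2)^(72/24) ≈ 0.125000; accumulation ratio R = 1/(1−f) ≈ 1.14286.
Loading dose to hit Cmax,ss on first dose: D_load = D_maint·R ≈ 7500 × 1.14286 ≈ 8571.45 mg.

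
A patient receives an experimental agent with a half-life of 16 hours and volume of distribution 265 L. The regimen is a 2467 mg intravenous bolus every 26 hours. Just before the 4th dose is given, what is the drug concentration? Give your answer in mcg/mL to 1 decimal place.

f = (1/2)^(τ/t½) = (1/2)^(26/16) ≈ 0.3242.
C₀ = D/Vd = 2467/265 ≈ 9.309 mcg/mL.
Before the 4th dose, 3 doses have been given. Superposition: Cmin = C₀·(f + f² + … + f^3).
≈ 9.309 × (0.3242 + 0.1051 + 0.0341) ≈ 9.309 × 0.4634 ≈ 4.314 mcg/mL.

4.3 mcg/mL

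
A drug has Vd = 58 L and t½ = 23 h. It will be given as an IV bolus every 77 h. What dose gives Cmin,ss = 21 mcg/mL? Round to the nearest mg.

11183 mg

τ/t½ = 77/23 ≈ 3.3478, so f = (1/2)^(77/23) ≈ 0.098221.
Cmin,ss = (D/Vd)·f/(1−f), so D = Cmin,ss·Vd·(1−f)/f.
D = 21 × 58 × (1−f)/f ≈ 21 × 58 × 9.18112 ≈ 11182.60 mg.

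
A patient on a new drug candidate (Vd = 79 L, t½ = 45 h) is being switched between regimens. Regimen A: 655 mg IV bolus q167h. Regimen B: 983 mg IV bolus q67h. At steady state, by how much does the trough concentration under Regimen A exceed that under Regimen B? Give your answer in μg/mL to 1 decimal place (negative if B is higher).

Regimen A: f = (1/2)^(167/45) ≈ 0.0764; Cmin,ss = (655/79)·f/(1−f) ≈ 0.686 μg/mL.
Regimen B: f = (1/2)^(67/45) ≈ 0.3563; Cmin,ss = (983/79)·f/(1−f) ≈ 6.887 μg/mL.
Difference ≈ 0.686 − 6.887 ≈ -6.201 μg/mL.

-6.2 μg/mL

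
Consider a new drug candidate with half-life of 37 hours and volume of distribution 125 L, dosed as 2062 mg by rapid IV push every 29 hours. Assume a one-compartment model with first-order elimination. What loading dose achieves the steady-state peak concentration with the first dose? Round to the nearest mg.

4919 mg

f = (1/2)^(29/37) ≈ 0.580841; accumulation ratio R = 1/(1−f) ≈ 2.38573.
Loading dose to hit Cmax,ss on first dose: D_load = D_maint·R ≈ 2062 × 2.38573 ≈ 4919.38 mg.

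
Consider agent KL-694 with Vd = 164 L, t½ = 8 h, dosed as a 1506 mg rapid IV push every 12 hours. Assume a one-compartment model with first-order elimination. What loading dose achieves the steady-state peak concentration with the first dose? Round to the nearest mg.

2330 mg

f = (1/2)^(12/8) ≈ 0.353553; accumulation ratio R = 1/(1−f) ≈ 1.54692.
Loading dose to hit Cmax,ss on first dose: D_load = D_maint·R ≈ 1506 × 1.54692 ≈ 2329.66 mg.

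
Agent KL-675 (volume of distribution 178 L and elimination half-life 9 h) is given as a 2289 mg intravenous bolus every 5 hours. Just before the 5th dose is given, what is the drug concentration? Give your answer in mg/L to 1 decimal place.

f = (1/2)^(τ/t½) = (1/2)^(5/9) ≈ 0.6804.
C₀ = D/Vd = 2289/178 ≈ 12.860 mg/L.
Before the 5th dose, 4 doses have been given. Superposition: Cmin = C₀·(f + f² + … + f^4).
≈ 12.860 × (0.6804 + 0.4629 + 0.3150 + 0.2143) ≈ 12.860 × 1.6726 ≈ 21.510 mg/L.

21.5 mg/L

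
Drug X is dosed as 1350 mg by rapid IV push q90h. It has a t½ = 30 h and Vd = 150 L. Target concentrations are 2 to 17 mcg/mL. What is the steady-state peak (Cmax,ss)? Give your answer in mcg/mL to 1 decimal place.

10.3 mcg/mL

The dosing interval is 3 half-lives, so f = 2^(−3) = 0.125.
Accumulation ratio R = 1/(1 − f) = 1/0.875 = 8/7.
Single-dose peak C₀ = D/Vd = 1350/150 = 9 mcg/mL.
Steady-state peak Cmax,ss = C₀·R = 9 × 8/7 ≈ 10.286 mcg/mL.
Peak 10.3 mcg/mL vs MTC 17 mcg/mL: below toxic threshold.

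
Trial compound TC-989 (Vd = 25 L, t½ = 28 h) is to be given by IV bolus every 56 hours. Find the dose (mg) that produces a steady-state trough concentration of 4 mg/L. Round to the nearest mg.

300 mg

τ/t½ = 56/28 ≈ 2, so f = (1/2)^(56/28) ≈ 0.250000.
Cmin,ss = (D/Vd)·f/(1−f), so D = Cmin,ss·Vd·(1−f)/f.
D = 4 × 25 × (1−f)/f ≈ 4 × 25 × 3.00000 ≈ 300.00 mg.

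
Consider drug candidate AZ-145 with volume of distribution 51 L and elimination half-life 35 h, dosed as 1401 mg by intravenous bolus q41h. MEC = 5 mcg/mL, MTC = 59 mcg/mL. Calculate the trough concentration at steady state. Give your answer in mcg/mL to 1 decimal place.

Over one 41-h interval, 41/35 ≈ 1.1714 half-lives elapse, leaving f ≈ 0.4440 of each dose.
Single-dose peak C₀ = D/Vd = 1401/51 ≈ 27.471 mcg/mL.
Steady-state trough Cmin,ss = C₀·f/(1−f) ≈ 27.471 × 0.4440/0.5560 ≈ 21.937 mcg/mL.
Trough 21.9 mcg/mL vs MEC 5 mcg/mL: adequate.

21.9 mcg/mL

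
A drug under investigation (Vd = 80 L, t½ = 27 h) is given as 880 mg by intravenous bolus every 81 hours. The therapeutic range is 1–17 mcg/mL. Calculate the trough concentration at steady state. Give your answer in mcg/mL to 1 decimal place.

1.6 mcg/mL

The dosing interval is 3 half-lives, so f = 2^(−3) = 0.125.
Accumulation ratio R = 1/(1 − f) = 1/0.875 = 8/7.
Single-dose peak C₀ = D/Vd = 880/80 = 11 mcg/mL.
Steady-state peak Cmax,ss = C₀·R = 11 × 8/7 ≈ 12.571 mcg/mL.
Steady-state trough Cmin,ss = Cmax,ss·f ≈ 12.571 × 0.125 ≈ 1.571 mcg/mL.
Trough 1.6 mcg/mL vs MEC 1 mcg/mL: adequate.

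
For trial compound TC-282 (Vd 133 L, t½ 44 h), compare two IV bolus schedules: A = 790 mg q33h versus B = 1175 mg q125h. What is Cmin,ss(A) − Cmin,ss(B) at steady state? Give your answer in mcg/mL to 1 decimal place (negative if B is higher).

Regimen A: f = (1/2)^(33/44) ≈ 0.5946; Cmin,ss = (790/133)·f/(1−f) ≈ 8.712 mcg/mL.
Regimen B: f = (1/2)^(125/44) ≈ 0.1396; Cmin,ss = (1175/133)·f/(1−f) ≈ 1.433 mcg/mL.
Difference ≈ 8.712 − 1.433 ≈ 7.279 mcg/mL.

7.3 mcg/mL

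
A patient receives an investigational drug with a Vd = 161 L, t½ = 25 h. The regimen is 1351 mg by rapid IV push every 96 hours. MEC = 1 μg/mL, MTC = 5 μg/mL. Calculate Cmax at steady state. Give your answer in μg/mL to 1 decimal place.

9.0 μg/mL

Over one 96-h interval, 96/25 ≈ 3.84 half-lives elapse, leaving f ≈ 0.0698 of each dose.
At steady state, accumulation factor R = 1/(1 − e^(−kτ)) ≈ 1.0750.
Single-dose peak C₀ = D/Vd = 1351/161 ≈ 8.391 μg/mL.
Cmax,ss = C₀/(1 − f) ≈ 8.391/0.9302 ≈ 9.021 μg/mL.
Peak 9.0 μg/mL vs MTC 5 μg/mL: exceeds toxic threshold.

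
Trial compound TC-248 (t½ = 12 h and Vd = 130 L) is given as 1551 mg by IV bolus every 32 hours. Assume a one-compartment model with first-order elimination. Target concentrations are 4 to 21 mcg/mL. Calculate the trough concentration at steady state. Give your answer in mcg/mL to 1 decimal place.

τ/t½ = 32/12 ≈ 2.6667, so fraction remaining f = (1/2)^(32/12) ≈ 0.1575.
Each bolus raises the concentration by D/Vd = 1551/130 ≈ 11.931 mcg/mL.
Steady-state trough Cmin,ss = C₀·f/(1−f) ≈ 11.931 × 0.1575/0.8425 ≈ 2.230 mcg/mL.
Trough 2.2 mcg/mL vs MEC 4 mcg/mL: subtherapeutic.

2.2 mcg/mL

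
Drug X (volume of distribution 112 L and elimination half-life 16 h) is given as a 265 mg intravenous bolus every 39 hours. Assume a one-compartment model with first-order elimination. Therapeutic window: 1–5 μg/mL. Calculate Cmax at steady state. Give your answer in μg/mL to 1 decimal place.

2.9 μg/mL

k = ln2/t½ = ln2/16 ≈ 0.043322 h⁻¹; fraction remaining f = e^(−kτ) = e^(−0.043322×39) ≈ 0.1846.
Accumulation ratio R = 1/(1 − f) ≈ 1/0.8154 ≈ 1.2264.
Each bolus raises the concentration by D/Vd = 265/112 ≈ 2.366 μg/mL.
Cmax,ss = C₀/(1 − f) ≈ 2.366/0.8154 ≈ 2.902 μg/mL.
Peak 2.9 μg/mL vs MTC 5 μg/mL: below toxic threshold.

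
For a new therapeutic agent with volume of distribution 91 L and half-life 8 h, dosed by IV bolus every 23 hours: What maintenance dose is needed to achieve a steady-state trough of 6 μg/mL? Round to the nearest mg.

τ/t½ = 23/8 ≈ 2.875, so f = (1/2)^(23/8) ≈ 0.136313.
Cmin,ss = (D/Vd)·f/(1−f), so D = Cmin,ss·Vd·(1−f)/f.
D = 6 × 91 × (1−f)/f ≈ 6 × 91 × 6.33606 ≈ 3459.49 mg.

3459 mg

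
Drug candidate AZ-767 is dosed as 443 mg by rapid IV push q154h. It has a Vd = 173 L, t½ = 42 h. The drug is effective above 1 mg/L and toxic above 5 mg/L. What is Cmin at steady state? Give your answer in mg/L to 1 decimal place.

k = ln2/t½ = ln2/42 ≈ 0.016504 h⁻¹; fraction remaining f = e^(−kτ) = e^(−0.016504×154) ≈ 0.0787.
At steady state, accumulation factor R = 1/(1 − e^(−kτ)) ≈ 1.0854.
Each bolus raises the concentration by D/Vd = 443/173 ≈ 2.561 mg/L.
Steady-state peak Cmax,ss = C₀·R ≈ 2.561 × 1.0854 ≈ 2.780 mg/L.
Steady-state trough Cmin,ss = Cmax,ss·f ≈ 2.780 × 0.0787 ≈ 0.219 mg/L.
Trough 0.2 mg/L vs MEC 1 mg/L: subtherapeutic.

0.2 mg/L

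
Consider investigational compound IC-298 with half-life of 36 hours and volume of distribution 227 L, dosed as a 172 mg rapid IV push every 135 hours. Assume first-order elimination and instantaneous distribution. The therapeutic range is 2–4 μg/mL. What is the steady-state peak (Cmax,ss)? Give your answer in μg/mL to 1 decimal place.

0.8 μg/mL

Over one 135-h interval, 135/36 ≈ 3.75 half-lives elapse, leaving f ≈ 0.0743 of each dose.
At steady state, accumulation factor R = 1/(1 − e^(−kτ)) ≈ 1.0803.
Each bolus raises the concentration by D/Vd = 172/227 ≈ 0.758 μg/mL.
Cmax,ss = C₀/(1 − f) ≈ 0.758/0.9257 ≈ 0.819 μg/mL.
Peak 0.8 μg/mL vs MTC 4 μg/mL: below toxic threshold.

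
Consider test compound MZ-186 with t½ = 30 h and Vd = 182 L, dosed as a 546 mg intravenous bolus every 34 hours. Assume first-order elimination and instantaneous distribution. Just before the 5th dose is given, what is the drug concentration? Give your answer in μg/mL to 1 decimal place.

f = (1/2)^(τ/t½) = (1/2)^(34/30) ≈ 0.4559.
C₀ = D/Vd = 546/182 ≈ 3.000 μg/mL.
Before the 5th dose, 4 doses have been given. Superposition: Cmin = C₀·(f + f² + … + f^4).
≈ 3.000 × (0.4559 + 0.2078 + 0.0948 + 0.0432) ≈ 3.000 × 0.8017 ≈ 2.405 μg/mL.

2.4 μg/mL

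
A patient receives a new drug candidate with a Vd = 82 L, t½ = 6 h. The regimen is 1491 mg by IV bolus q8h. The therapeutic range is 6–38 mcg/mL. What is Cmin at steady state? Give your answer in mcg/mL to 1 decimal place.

12.0 mcg/mL

Over one 8-h interval, 8/6 ≈ 1.3333 half-lives elapse, leaving f ≈ 0.3969 of each dose.
At steady state, accumulation factor R = 1/(1 − e^(−kτ)) ≈ 1.6581.
Single-dose peak C₀ = D/Vd = 1491/82 ≈ 18.183 mcg/mL.
Steady-state peak Cmax,ss = C₀·R ≈ 18.183 × 1.6581 ≈ 30.149 mcg/mL.
Steady-state trough Cmin,ss = Cmax,ss·f ≈ 30.149 × 0.3969 ≈ 11.966 mcg/mL.
Trough 12.0 mcg/mL vs MEC 6 mcg/mL: adequate.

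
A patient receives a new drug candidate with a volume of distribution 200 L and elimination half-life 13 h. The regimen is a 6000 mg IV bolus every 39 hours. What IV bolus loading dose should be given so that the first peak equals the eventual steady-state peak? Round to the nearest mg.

6857 mg

f = (1/2)^(39/13) ≈ 0.125000; accumulation ratio R = 1/(1−f) ≈ 1.14286.
Loading dose to hit Cmax,ss on first dose: D_load = D_maint·R ≈ 6000 × 1.14286 ≈ 6857.16 mg.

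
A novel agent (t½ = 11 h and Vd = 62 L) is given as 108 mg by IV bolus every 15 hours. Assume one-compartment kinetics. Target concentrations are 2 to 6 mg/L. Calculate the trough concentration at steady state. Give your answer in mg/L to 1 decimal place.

1.1 mg/L

τ/t½ = 15/11 ≈ 1.3636, so fraction remaining f = (1/2)^(15/11) ≈ 0.3886.
Accumulation ratio R = 1/(1 − f) ≈ 1/0.6114 ≈ 1.6356.
Each bolus raises the concentration by D/Vd = 108/62 ≈ 1.742 mg/L.
Cmax,ss = C₀/(1 − f) ≈ 1.742/0.6114 ≈ 2.849 mg/L.
Steady-state trough Cmin,ss = Cmax,ss·f ≈ 2.849 × 0.3886 ≈ 1.107 mg/L.
Trough 1.1 mg/L vs MEC 2 mg/L: subtherapeutic.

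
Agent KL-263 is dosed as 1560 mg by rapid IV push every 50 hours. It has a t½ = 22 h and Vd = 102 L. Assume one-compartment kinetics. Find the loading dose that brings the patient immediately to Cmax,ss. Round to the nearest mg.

f = (1/2)^(50/22) ≈ 0.206938; accumulation ratio R = 1/(1−f) ≈ 1.26094.
Loading dose to hit Cmax,ss on first dose: D_load = D_maint·R ≈ 1560 × 1.26094 ≈ 1967.07 mg.

1967 mg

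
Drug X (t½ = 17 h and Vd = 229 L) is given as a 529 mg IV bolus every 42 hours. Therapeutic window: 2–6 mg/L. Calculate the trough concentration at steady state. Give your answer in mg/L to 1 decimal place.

0.5 mg/L

k = ln2/t½ = ln2/17 ≈ 0.040773 h⁻¹; fraction remaining f = e^(−kτ) = e^(−0.040773×42) ≈ 0.1804.
Accumulation ratio R = 1/(1 − f) ≈ 1/0.8196 ≈ 1.2201.
Single-dose peak C₀ = D/Vd = 529/229 ≈ 2.310 mg/L.
Steady-state peak Cmax,ss = C₀·R ≈ 2.310 × 1.2201 ≈ 2.818 mg/L.
One interval later, Cmin,ss = Cmax,ss·e^(−kτ) ≈ 2.818 × 0.1804 ≈ 0.508 mg/L.
Trough 0.5 mg/L vs MEC 2 mg/L: subtherapeutic.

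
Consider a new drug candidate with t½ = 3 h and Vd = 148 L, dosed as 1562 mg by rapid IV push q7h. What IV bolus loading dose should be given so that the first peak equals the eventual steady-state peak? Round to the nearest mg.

f = (1/2)^(7/3) ≈ 0.198425; accumulation ratio R = 1/(1−f) ≈ 1.24754.
Loading dose to hit Cmax,ss on first dose: D_load = D_maint·R ≈ 1562 × 1.24754 ≈ 1948.66 mg.

1949 mg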